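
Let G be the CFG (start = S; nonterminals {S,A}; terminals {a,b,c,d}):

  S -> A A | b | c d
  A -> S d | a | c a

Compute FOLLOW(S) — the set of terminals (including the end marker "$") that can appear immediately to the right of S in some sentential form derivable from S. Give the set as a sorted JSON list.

FIRST iteration:
[1]
  A via A→a: +{a}
  A via A→c a: +{c}
  S via S→A A: +{a,c}
  S via S→b: +{b}
  FIRST[S]={a,b,c}  FIRST[A]={a,c}
[2]
  A via A→S d: +{b}
  FIRST[S]={a,b,c}  FIRST[A]={a,b,c}
[3] — fixpoint
  FIRST[S]={a,b,c}  FIRST[A]={a,b,c}

FOLLOW iteration:
FOLLOW(S) := {$}
[1]
  A→S d: FOLLOW(S) ⊇ FIRST(d) = {d}; new: +{d}
  S→A A: FOLLOW(A) ⊇ FIRST(A) = {a,b,c}; new: +{a,b,c}
  S→A A: FOLLOW(A) ⊇ FOLLOW(S) ⊇ {$,d}; new: +{$,d}
  FOLLOW[S]={$,d}  FOLLOW[A]={$,a,b,c,d}
[2] — fixpoint
  FOLLOW[S]={$,d}  FOLLOW[A]={$,a,b,c,d}

FOLLOW(S) = ["$", "d"]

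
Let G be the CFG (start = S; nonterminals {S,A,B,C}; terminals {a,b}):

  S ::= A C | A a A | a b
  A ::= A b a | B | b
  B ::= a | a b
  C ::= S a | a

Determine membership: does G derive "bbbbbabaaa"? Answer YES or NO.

CNF form of G:
  S -> A C | A X3 | T1 T0
  A -> A X2 | T1 T0 | a | b
  B -> T1 T0 | a
  C -> S T1 | a
  T0 -> b
  T1 -> a
  X2 -> T0 T1
  X3 -> T1 A

CYK table (by increasing span):
  T[0,0] 'b' = {A,T0}  orig:{A}
  T[1,1] 'b' = {A,T0}  orig:{A}
  T[2,2] 'b' = {A,T0}  orig:{A}
  T[3,3] 'b' = {A,T0}  orig:{A}
  T[4,4] 'b' = {A,T0}  orig:{A}
  T[5,5] 'a' = {A,B,C,T1}  orig:{A,B,C}
  T[6,6] 'b' = {A,T0}  orig:{A}
  T[7,7] 'a' = {A,B,C,T1}  orig:{A,B,C}
  T[8,8] 'a' = {A,B,C,T1}  orig:{A,B,C}
  T[9,9] 'a' = {A,B,C,T1}  orig:{A,B,C}
  T[0,1] 'bb' = ∅
  T[1,2] 'bb' = ∅
  T[2,3] 'bb' = ∅
  T[3,4] 'bb' = ∅
  T[4,5] 'ba' = {S,X2}  orig:{S}
  T[5,6] 'ab' = {A,B,S,X3}  orig:{A,B,S}
  T[6,7] 'ba' = {S,X2}  orig:{S}
  T[7,8] 'aa' = {S,X3}  orig:{S}
  T[8,9] 'aa' = {S,X3}  orig:{S}
  T[0,2] 'bbb' = ∅
  T[1,3] 'bbb' = ∅
  T[2,4] 'bbb' = ∅
  T[3,5] 'bba' = {A}
  T[4,6] 'bab' = {S}
  T[5,7] 'aba' = {A,C,S}
  T[6,8] 'baa' = {C,S}
  T[7,9] 'aaa' = {C,S}
  T[0,3] 'bbbb' = ∅
  T[1,4] 'bbbb' = ∅
  T[2,5] 'bbba' = ∅
  T[3,6] 'bbab' = ∅
  T[4,7] 'baba' = {C,S}
  T[5,8] 'abaa' = {C,S}
  T[6,9] 'baaa' = {C,S}
  T[0,4] 'bbbbb' = ∅
  T[1,5] 'bbbba' = ∅
  T[2,6] 'bbbab' = ∅
  T[3,7] 'bbaba' = {A,S}
  T[4,8] 'babaa' = {C,S}
  T[5,9] 'abaaa' = {C,S}
  T[0,5] 'bbbbba' = ∅
  T[1,6] 'bbbbab' = ∅
  T[2,7] 'bbbaba' = ∅
  T[3,8] 'bbabaa' = {C,S}
  T[4,9] 'babaaa' = {C,S}
  T[0,6] 'bbbbbab' = ∅
  T[1,7] 'bbbbaba' = ∅
  T[2,8] 'bbbabaa' = {S}
  T[3,9] 'bbabaaa' = {C,S}
  T[0,7] 'bbbbbaba' = ∅
  T[1,8] 'bbbbabaa' = ∅
  T[2,9] 'bbbabaaa' = {C,S}
  T[0,8] 'bbbbbabaa' = ∅
  T[1,9] 'bbbbabaaa' = {S}
  T[0,9] 'bbbbbabaaa' = ∅

S ∉ T[0,9] ⇒ NO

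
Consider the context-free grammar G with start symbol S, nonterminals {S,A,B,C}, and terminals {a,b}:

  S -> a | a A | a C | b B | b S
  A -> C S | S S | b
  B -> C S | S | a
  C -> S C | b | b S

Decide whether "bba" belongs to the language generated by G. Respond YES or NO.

Convert to CNF:
  S -> T0 A | T0 C | T1 B | T1 S | a
  A -> C S | S S | b
  B -> C S | T0 A | T0 C | T1 B | T1 S | a
  C -> S C | T1 S | b
  T0 -> a
  T1 -> b

CYK table (by increasing span):
  T[0,0] 'b' = {A,C,T1}  orig:{A,C}
  T[1,1] 'b' = {A,C,T1}  orig:{A,C}
  T[2,2] 'a' = {B,S,T0}  orig:{B,S}
  T[0,1] 'bb' = ∅
  T[1,2] 'ba' = {A,B,C,S}
  T[0,2] 'bba' = {A,B,C,S}

S ∈ T[0,2] ⇒ YES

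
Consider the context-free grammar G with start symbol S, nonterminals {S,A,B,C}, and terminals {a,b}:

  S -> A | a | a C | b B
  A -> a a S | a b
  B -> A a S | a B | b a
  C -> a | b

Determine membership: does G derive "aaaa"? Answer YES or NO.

Convert to CNF:
  S -> T0 C | T0 T1 | T0 X4 | T1 B | a
  A -> T0 T1 | T0 X2
  B -> A X3 | T0 B | T1 T0
  C -> a | b
  T0 -> a
  T1 -> b
  X2 -> T0 S
  X3 -> T0 S
  X4 -> T0 S

CYK table (by increasing span):
  T[0,0] 'a' = {C,S,T0}  orig:{C,S}
  T[1,1] 'a' = {C,S,T0}  orig:{C,S}
  T[2,2] 'a' = {C,S,T0}  orig:{C,S}
  T[3,3] 'a' = {C,S,T0}  orig:{C,S}
  T[0,1] 'aa' = {S,X2,X3,X4}  orig:{S}
  T[1,2] 'aa' = {S,X2,X3,X4}  orig:{S}
  T[2,3] 'aa' = {S,X2,X3,X4}  orig:{S}
  T[0,2] 'aaa' = {A,S,X2,X3,X4}  orig:{A,S}
  T[1,3] 'aaa' = {A,S,X2,X3,X4}  orig:{A,S}
  T[0,3] 'aaaa' = {A,S,X2,X3,X4}  orig:{A,S}

S ∈ T[0,3] ⇒ YES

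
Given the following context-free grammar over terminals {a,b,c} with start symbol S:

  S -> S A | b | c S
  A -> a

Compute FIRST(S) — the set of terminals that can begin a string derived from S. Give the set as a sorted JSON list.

Compute FIRST by fixpoint:
iter 1:
  A via A→a: +{a}
  S via S→b: +{b}
  S via S→c S: +{c}
  S: {b,c}  A: {a}
iter 2: — fixpoint
  S: {b,c}  A: {a}

FIRST(S) = ["b", "c"]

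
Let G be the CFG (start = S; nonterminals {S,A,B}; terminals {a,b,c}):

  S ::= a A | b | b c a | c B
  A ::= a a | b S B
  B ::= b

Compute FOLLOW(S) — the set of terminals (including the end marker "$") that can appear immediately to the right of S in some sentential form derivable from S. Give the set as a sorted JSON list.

FIRST sets, iterate to fixpoint:
round 1:
  A via A→a a: +{a}
  A via A→b S B: +{b}
  B via B→b: +{b}
  S via S→a A: +{a}
  S via S→b: +{b}
  S via S→c B: +{c}
  FIRST[S]={a,b,c}  FIRST[A]={a,b}  FIRST[B]={b}
round 2: (stable)
  FIRST[S]={a,b,c}  FIRST[A]={a,b}  FIRST[B]={b}

FOLLOW sets:
seed FOLLOW(S) with $
iter 1:
  A→b S B: FOLLOW(S) ⊇ FIRST(B) = {b}; new: +{b}
  S→a A: FOLLOW(A) ⊇ FOLLOW(S) ⊇ {$,b}; new: +{$,b}
  S→c B: FOLLOW(B) ⊇ FOLLOW(S) ⊇ {$,b}; new: +{$,b}
  FOLLOW(S)={$,b}  FOLLOW(A)={$,b}  FOLLOW(B)={$,b}
iter 2: (no change)
  FOLLOW(S)={$,b}  FOLLOW(A)={$,b}  FOLLOW(B)={$,b}

FOLLOW(S) = ["$", "b"]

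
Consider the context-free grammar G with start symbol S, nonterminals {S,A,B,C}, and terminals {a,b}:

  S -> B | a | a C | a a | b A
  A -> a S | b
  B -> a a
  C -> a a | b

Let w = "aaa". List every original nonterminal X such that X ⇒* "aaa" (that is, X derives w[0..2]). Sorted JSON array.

CNF form of G:
  S -> T0 C | T0 T0 | T1 A | a
  A -> T0 S | b
  B -> T0 T0
  C -> T0 T0 | b
  T0 -> a
  T1 -> b

CYK fill (cells [i..j] with 0 ≤ i ≤ j ≤ 2 only):
  [0..0]={S,T0}  "a"  orig:{S}
  [1..1]={S,T0}  "a"  orig:{S}
  [2..2]={S,T0}  "a"  orig:{S}
  [0..1]={A,B,C,S}  "aa"
  [1..2]={A,B,C,S}  "aa"
  [0..2]={A,S}  "aaa"

Original NTs in T[0,2] deriving "aaa": ["A", "S"]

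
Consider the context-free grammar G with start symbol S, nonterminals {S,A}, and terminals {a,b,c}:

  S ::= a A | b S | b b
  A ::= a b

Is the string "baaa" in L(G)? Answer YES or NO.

Convert to CNF:
  S -> T0 A | T1 S | T1 T1
  A -> T0 T1
  T0 -> a
  T1 -> b

CYK fill:
  [0..0]={T1}  "b"  orig:{}
  [1..1]={T0}  "a"  orig:{}
  [2..2]={T0}  "a"  orig:{}
  [3..3]={T0}  "a"  orig:{}
  [0..1]=∅  "ba"
  [1..2]=∅  "aa"
  [2..3]=∅  "aa"
  [0..2]=∅  "baa"
  [1..3]=∅  "aaa"
  [0..3]=∅  "baaa"

S ∉ T[0,3] ⇒ NO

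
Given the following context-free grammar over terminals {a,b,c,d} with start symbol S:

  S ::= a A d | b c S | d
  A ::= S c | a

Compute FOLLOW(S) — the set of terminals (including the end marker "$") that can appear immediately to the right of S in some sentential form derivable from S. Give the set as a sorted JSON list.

Compute FIRST by fixpoint:
[1]
  A via A→a: +{a}
  S via S→a A d: +{a}
  S via S→b c S: +{b}
  S via S→d: +{d}
  FIRST(S)={a,b,d}  FIRST(A)={a}
[2]
  A via A→S c: +{b,d}
  FIRST(S)={a,b,d}  FIRST(A)={a,b,d}
[3] (no change)
  FIRST(S)={a,b,d}  FIRST(A)={a,b,d}

FOLLOW sets:
FOLLOW(S) := {$}
[1]
  A→S c: FOLLOW(S) ⊇ FIRST(c) = {c}; new: +{c}
  S→a A d: FOLLOW(A) ⊇ FIRST(d) = {d}; new: +{d}
  FOLLOW[S]={$,c}  FOLLOW[A]={d}
[2] done
  FOLLOW[S]={$,c}  FOLLOW[A]={d}

FOLLOW(S) = ["$", "c"]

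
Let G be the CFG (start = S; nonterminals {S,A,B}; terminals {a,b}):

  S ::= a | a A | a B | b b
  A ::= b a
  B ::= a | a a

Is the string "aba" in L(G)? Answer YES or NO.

CNF form of G:
  S -> T0 T0 | T1 A | T1 B | a
  A -> T0 T1
  B -> T1 T1 | a
  T0 -> b
  T1 -> a

CYK fill:
  T[0,0] 'a' = {B,S,T1}  orig:{B,S}
  T[1,1] 'b' = {T0}  orig:{}
  T[2,2] 'a' = {B,S,T1}  orig:{B,S}
  T[0,1] 'ab' = ∅
  T[1,2] 'ba' = {A}
  T[0,2] 'aba' = {S}

S ∈ T[0,2] ⇒ YES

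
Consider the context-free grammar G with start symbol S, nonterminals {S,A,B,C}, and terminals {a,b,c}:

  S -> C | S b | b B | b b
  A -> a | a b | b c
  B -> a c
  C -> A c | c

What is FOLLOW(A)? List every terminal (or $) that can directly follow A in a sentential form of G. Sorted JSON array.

FIRST sets, iterate to fixpoint:
round 1:
  A via A→a: +{a}
  A via A→b c: +{b}
  B via B→a c: +{a}
  C via C→A c: +{a,b}
  C via C→c: +{c}
  S via S→C: +{a,b,c}
  S: {a,b,c}  A: {a,b}  B: {a}  C: {a,b,c}
round 2: — fixpoint
  S: {a,b,c}  A: {a,b}  B: {a}  C: {a,b,c}

FOLLOW iteration:
FOLLOW(S) := {$}
round 1:
  C→A c: FOLLOW(A) ⊇ FIRST(c) = {c}; new: +{c}
  S→C: FOLLOW(C) ⊇ FOLLOW(S) ⊇ {$}; new: +{$}
  S→S b: FOLLOW(S) ⊇ FIRST(b) = {b}; new: +{b}
  S→b B: FOLLOW(B) ⊇ FOLLOW(S) ⊇ {$,b}; new: +{$,b}
  FOLLOW(S)={$,b}  FOLLOW(A)={c}  FOLLOW(B)={$,b}  FOLLOW(C)={$}
round 2:
  S→C: FOLLOW(C) ⊇ FOLLOW(S) ⊇ {$,b}; new: +{b}
  FOLLOW(S)={$,b}  FOLLOW(A)={c}  FOLLOW(B)={$,b}  FOLLOW(C)={$,b}
round 3: (stable)
  FOLLOW(S)={$,b}  FOLLOW(A)={c}  FOLLOW(B)={$,b}  FOLLOW(C)={$,b}

FOLLOW(A) = ["c"]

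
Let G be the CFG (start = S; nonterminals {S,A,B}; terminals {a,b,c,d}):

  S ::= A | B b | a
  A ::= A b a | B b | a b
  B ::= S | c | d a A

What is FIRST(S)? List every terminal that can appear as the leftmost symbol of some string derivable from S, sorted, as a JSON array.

FIRST sets, iterate to fixpoint:
[1]
  A via A→a b: +{a}
  B via B→c: +{c}
  B via B→d a A: +{d}
  S via S→A: +{a}
  S via S→B b: +{c,d}
  FIRST[S]={a,c,d}  FIRST[A]={a}  FIRST[B]={c,d}
[2]
  A via A→B b: +{c,d}
  B via B→S: +{a}
  FIRST[S]={a,c,d}  FIRST[A]={a,c,d}  FIRST[B]={a,c,d}
[3] (stable)
  FIRST[S]={a,c,d}  FIRST[A]={a,c,d}  FIRST[B]={a,c,d}

FIRST(S) = ["a", "c", "d"]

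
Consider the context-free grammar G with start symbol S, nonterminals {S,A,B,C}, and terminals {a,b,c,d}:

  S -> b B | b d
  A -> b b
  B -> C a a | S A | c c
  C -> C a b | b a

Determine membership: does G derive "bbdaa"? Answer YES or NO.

CNF form of G:
  S -> T0 B | T0 T3
  A -> T0 T0
  B -> C X4 | S A | T2 T2
  C -> C X5 | T0 T1
  T0 -> b
  T1 -> a
  T2 -> c
  T3 -> d
  X4 -> T1 T1
  X5 -> T1 T0

CYK fill:
  T[0,0] 'b' = {T0}  orig:{}
  T[1,1] 'b' = {T0}  orig:{}
  T[2,2] 'd' = {T3}  orig:{}
  T[3,3] 'a' = {T1}  orig:{}
  T[4,4] 'a' = {T1}  orig:{}
  T[0,1] 'bb' = {A}
  T[1,2] 'bd' = {S}
  T[2,3] 'da' = ∅
  T[3,4] 'aa' = {X4}  orig:{}
  T[0,2] 'bbd' = ∅
  T[1,3] 'bda' = ∅
  T[2,4] 'daa' = ∅
  T[0,3] 'bbda' = ∅
  T[1,4] 'bdaa' = ∅
  T[0,4] 'bbdaa' = ∅

S ∉ T[0,4] ⇒ NO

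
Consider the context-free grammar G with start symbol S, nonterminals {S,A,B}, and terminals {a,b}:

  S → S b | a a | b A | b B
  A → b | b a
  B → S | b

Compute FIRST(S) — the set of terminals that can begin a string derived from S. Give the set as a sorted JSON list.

FIRST sets, iterate to fixpoint:
round 1:
  A via A→b: +{b}
  B via B→b: +{b}
  S via S→a a: +{a}
  S via S→b A: +{b}
  FIRST[S]={a,b}  FIRST[A]={b}  FIRST[B]={b}
round 2:
  B via B→S: +{a}
  FIRST[S]={a,b}  FIRST[A]={b}  FIRST[B]={a,b}
round 3: (no change)
  FIRST[S]={a,b}  FIRST[A]={b}  FIRST[B]={a,b}

FIRST(S) = ["a", "b"]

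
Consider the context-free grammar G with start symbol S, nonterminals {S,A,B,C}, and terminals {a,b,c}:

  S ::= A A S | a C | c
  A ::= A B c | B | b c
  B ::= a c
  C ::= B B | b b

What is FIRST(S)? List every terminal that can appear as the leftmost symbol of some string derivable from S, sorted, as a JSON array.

FIRST iteration:
[1]
  A via A→b c: +{b}
  B via B→a c: +{a}
  C via C→B B: +{a}
  C via C→b b: +{b}
  S via S→A A S: +{b}
  S via S→a C: +{a}
  S via S→c: +{c}
  S: {a,b,c}  A: {b}  B: {a}  C: {a,b}
[2]
  A via A→B: +{a}
  S: {a,b,c}  A: {a,b}  B: {a}  C: {a,b}
[3] — fixpoint
  S: {a,b,c}  A: {a,b}  B: {a}  C: {a,b}

FIRST(S) = ["a", "b", "c"]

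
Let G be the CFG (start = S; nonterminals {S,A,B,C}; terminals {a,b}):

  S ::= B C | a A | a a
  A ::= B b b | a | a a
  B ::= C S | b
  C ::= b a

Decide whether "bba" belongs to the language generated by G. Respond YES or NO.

Convert to CNF:
  S -> B C | T1 A | T1 T1
  A -> B X2 | T1 T1 | a
  B -> C S | b
  C -> T0 T1
  T0 -> b
  T1 -> a
  X2 -> T0 T0

CYK table (by increasing span):
  T[0,0] 'b' = {B,T0}  orig:{B}
  T[1,1] 'b' = {B,T0}  orig:{B}
  T[2,2] 'a' = {A,T1}  orig:{A}
  T[0,1] 'bb' = {X2}  orig:{}
  T[1,2] 'ba' = {C}
  T[0,2] 'bba' = {S}

S ∈ T[0,2] ⇒ YES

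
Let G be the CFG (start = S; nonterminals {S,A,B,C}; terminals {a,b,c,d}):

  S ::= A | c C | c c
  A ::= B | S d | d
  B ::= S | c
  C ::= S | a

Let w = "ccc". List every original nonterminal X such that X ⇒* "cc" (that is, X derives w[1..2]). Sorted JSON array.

CNF form of G:
  S -> S T0 | T1 C | T1 T1 | c | d
  A -> S T0 | T1 C | T1 T1 | c | d
  B -> S T0 | T1 C | T1 T1 | c | d
  C -> S T0 | T1 C | T1 T1 | a | c | d
  T0 -> d
  T1 -> c

CYK fill (cells [i..j] with 1 ≤ i ≤ j ≤ 2 only):
  T[1,1] 'c' = {A,B,C,S,T1}  orig:{A,B,C,S}
  T[2,2] 'c' = {A,B,C,S,T1}  orig:{A,B,C,S}
  T[1,2] 'cc' = {A,B,C,S}

Original NTs in T[1,2] deriving "cc": ["A", "B", "C", "S"]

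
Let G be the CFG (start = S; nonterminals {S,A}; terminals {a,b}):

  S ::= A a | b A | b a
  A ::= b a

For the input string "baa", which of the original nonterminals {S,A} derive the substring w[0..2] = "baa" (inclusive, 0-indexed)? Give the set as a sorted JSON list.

Convert to CNF:
  S -> A T1 | T0 A | T0 T1
  A -> T0 T1
  T0 -> b
  T1 -> a

CYK table (by increasing span), restricted to cells inside w[0..2]:
  cell(0,0) b: {T0}  orig:{}
  cell(1,1) a: {T1}  orig:{}
  cell(2,2) a: {T1}  orig:{}
  cell(0,1) ba: {A,S}
  cell(1,2) aa: ∅
  cell(0,2) baa: {S}

Original NTs in T[0,2] deriving "baa": ["S"]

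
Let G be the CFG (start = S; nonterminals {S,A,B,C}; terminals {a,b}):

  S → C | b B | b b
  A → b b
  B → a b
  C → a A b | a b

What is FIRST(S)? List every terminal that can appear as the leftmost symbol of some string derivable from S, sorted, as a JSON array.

Compute FIRST by fixpoint:
pass 1:
  A via A→b b: +{b}
  B via B→a b: +{a}
  C via C→a A b: +{a}
  S via S→C: +{a}
  S via S→b B: +{b}
  FIRST[S]={a,b}  FIRST[A]={b}  FIRST[B]={a}  FIRST[C]={a}
pass 2: (stable)
  FIRST[S]={a,b}  FIRST[A]={b}  FIRST[B]={a}  FIRST[C]={a}

FIRST(S) = ["a", "b"]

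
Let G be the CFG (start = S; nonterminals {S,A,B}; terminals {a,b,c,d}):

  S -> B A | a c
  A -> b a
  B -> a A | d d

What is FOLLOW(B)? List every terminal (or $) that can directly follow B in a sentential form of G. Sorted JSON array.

FIRST sets, iterate to fixpoint:
[1]
  A via A→b a: +{b}
  B via B→a A: +{a}
  B via B→d d: +{d}
  S via S→B A: +{a,d}
  FIRST(S)={a,d}  FIRST(A)={b}  FIRST(B)={a,d}
[2] (no change)
  FIRST(S)={a,d}  FIRST(A)={b}  FIRST(B)={a,d}

FOLLOW iteration:
seed FOLLOW(S) with $
iter 1:
  S→B A: FOLLOW(B) ⊇ FIRST(A) = {b}; new: +{b}
  S→B A: FOLLOW(A) ⊇ FOLLOW(S) ⊇ {$}; new: +{$}
  FOLLOW[S]={$}  FOLLOW[A]={$}  FOLLOW[B]={b}
iter 2:
  B→a A: FOLLOW(A) ⊇ FOLLOW(B) ⊇ {b}; new: +{b}
  FOLLOW[S]={$}  FOLLOW[A]={$,b}  FOLLOW[B]={b}
iter 3: (stable)
  FOLLOW[S]={$}  FOLLOW[A]={$,b}  FOLLOW[B]={b}

FOLLOW(B) = ["b"]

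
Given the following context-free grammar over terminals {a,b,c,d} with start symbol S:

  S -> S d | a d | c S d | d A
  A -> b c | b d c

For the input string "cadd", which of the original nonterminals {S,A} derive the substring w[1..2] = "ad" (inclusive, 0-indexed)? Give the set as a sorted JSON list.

CNF form of G:
  S -> S T2 | T1 X5 | T2 A | T3 T2
  A -> T0 T1 | T0 X4
  T0 -> b
  T1 -> c
  T2 -> d
  T3 -> a
  X4 -> T2 T1
  X5 -> S T2

CYK fill (cells [i..j] with 1 ≤ i ≤ j ≤ 2 only):
  cell(1,1) a: {T3}  orig:{}
  cell(2,2) d: {T2}  orig:{}
  cell(1,2) ad: {S}

Original NTs in T[1,2] deriving "ad": ["S"]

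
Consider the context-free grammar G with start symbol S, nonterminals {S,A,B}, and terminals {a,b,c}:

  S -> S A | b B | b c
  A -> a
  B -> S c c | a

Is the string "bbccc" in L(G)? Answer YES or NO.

Convert to CNF:
  S -> S A | T1 B | T1 T0
  A -> a
  B -> S X2 | a
  T0 -> c
  T1 -> b
  X2 -> T0 T0

CYK table (by increasing span):
  cell(0,0) b: {T1}  orig:{}
  cell(1,1) b: {T1}  orig:{}
  cell(2,2) c: {T0}  orig:{}
  cell(3,3) c: {T0}  orig:{}
  cell(4,4) c: {T0}  orig:{}
  cell(0,1) bb: ∅
  cell(1,2) bc: {S}
  cell(2,3) cc: {X2}  orig:{}
  cell(3,4) cc: {X2}  orig:{}
  cell(0,2) bbc: ∅
  cell(1,3) bcc: ∅
  cell(2,4) ccc: ∅
  cell(0,3) bbcc: ∅
  cell(1,4) bccc: {B}
  cell(0,4) bbccc: {S}

S ∈ T[0,4] ⇒ YES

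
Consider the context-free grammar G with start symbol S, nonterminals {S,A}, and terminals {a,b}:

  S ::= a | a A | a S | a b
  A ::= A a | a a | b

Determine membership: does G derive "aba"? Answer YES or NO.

Convert to CNF:
  S -> T0 A | T0 S | T0 T1 | a
  A -> A T0 | T0 T0 | b
  T0 -> a
  T1 -> b

Fill CYK table bottom-up:
  [0..0]={S,T0}  "a"  orig:{S}
  [1..1]={A,T1}  "b"  orig:{A}
  [2..2]={S,T0}  "a"  orig:{S}
  [0..1]={S}  "ab"
  [1..2]={A}  "ba"
  [0..2]={S}  "aba"

S ∈ T[0,2] ⇒ YES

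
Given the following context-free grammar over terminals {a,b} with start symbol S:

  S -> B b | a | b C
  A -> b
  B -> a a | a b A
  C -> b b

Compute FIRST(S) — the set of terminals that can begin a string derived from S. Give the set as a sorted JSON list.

FIRST iteration:
round 1:
  A via A→b: +{b}
  B via B→a a: +{a}
  C via C→b b: +{b}
  S via S→B b: +{a}
  S via S→b C: +{b}
  S: {a,b}  A: {b}  B: {a}  C: {b}
round 2: — fixpoint
  S: {a,b}  A: {b}  B: {a}  C: {b}

FIRST(S) = ["a", "b"]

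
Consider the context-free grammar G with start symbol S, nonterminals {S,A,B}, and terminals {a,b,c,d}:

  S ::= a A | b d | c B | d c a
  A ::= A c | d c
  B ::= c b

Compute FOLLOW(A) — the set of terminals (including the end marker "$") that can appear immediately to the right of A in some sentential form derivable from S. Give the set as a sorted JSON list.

FIRST iteration:
pass 1:
  A via A→d c: +{d}
  B via B→c b: +{c}
  S via S→a A: +{a}
  S via S→b d: +{b}
  S via S→c B: +{c}
  S via S→d c a: +{d}
  FIRST(S)={a,b,c,d}  FIRST(A)={d}  FIRST(B)={c}
pass 2: (no change)
  FIRST(S)={a,b,c,d}  FIRST(A)={d}  FIRST(B)={c}

Compute FOLLOW by fixpoint:
seed FOLLOW(S) with $
[1]
  A→A c: FOLLOW(A) ⊇ FIRST(c) = {c}; new: +{c}
  S→a A: FOLLOW(A) ⊇ FOLLOW(S) ⊇ {$}; new: +{$}
  S→c B: FOLLOW(B) ⊇ FOLLOW(S) ⊇ {$}; new: +{$}
  FOLLOW(S)={$}  FOLLOW(A)={$,c}  FOLLOW(B)={$}
[2] (stable)
  FOLLOW(S)={$}  FOLLOW(A)={$,c}  FOLLOW(B)={$}

FOLLOW(A) = ["$", "c"]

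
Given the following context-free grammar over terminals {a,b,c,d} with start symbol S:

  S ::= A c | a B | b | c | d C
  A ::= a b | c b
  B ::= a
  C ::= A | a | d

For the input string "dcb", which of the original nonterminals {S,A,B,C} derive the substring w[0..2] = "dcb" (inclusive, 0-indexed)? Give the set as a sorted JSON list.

Convert to CNF:
  S -> A T2 | T0 B | T3 C | b | c
  A -> T0 T1 | T2 T1
  B -> a
  C -> T0 T1 | T2 T1 | a | d
  T0 -> a
  T1 -> b
  T2 -> c
  T3 -> d

CYK table (by increasing span), restricted to cells inside w[0..2]:
  T[0,0] 'd' = {C,T3}  orig:{C}
  T[1,1] 'c' = {S,T2}  orig:{S}
  T[2,2] 'b' = {S,T1}  orig:{S}
  T[0,1] 'dc' = ∅
  T[1,2] 'cb' = {A,C}
  T[0,2] 'dcb' = {S}

Original NTs in T[0,2] deriving "dcb": ["S"]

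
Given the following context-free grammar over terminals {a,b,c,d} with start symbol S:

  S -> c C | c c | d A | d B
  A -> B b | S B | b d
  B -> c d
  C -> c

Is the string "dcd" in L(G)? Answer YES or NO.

Convert to CNF:
  S -> T1 A | T1 B | T2 C | T2 T2
  A -> B T0 | S B | T0 T1
  B -> T2 T1
  C -> c
  T0 -> b
  T1 -> d
  T2 -> c

CYK fill:
  [0..0]={T1}  "d"  orig:{}
  [1..1]={C,T2}  "c"  orig:{C}
  [2..2]={T1}  "d"  orig:{}
  [0..1]=∅  "dc"
  [1..2]={B}  "cd"
  [0..2]={S}  "dcd"

S ∈ T[0,2] ⇒ YES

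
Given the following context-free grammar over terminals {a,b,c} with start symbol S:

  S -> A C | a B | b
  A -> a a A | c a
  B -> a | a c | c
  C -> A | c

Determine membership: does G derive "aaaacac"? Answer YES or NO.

CNF form of G:
  S -> A C | T0 B | b
  A -> T0 X2 | T1 T0
  B -> T0 T1 | a | c
  C -> T0 X3 | T1 T0 | c
  T0 -> a
  T1 -> c
  X2 -> T0 A
  X3 -> T0 A

CYK fill:
  T[0,0] 'a' = {B,T0}  orig:{B}
  T[1,1] 'a' = {B,T0}  orig:{B}
  T[2,2] 'a' = {B,T0}  orig:{B}
  T[3,3] 'a' = {B,T0}  orig:{B}
  T[4,4] 'c' = {B,C,T1}  orig:{B,C}
  T[5,5] 'a' = {B,T0}  orig:{B}
  T[6,6] 'c' = {B,C,T1}  orig:{B,C}
  T[0,1] 'aa' = {S}
  T[1,2] 'aa' = {S}
  T[2,3] 'aa' = {S}
  T[3,4] 'ac' = {B,S}
  T[4,5] 'ca' = {A,C}
  T[5,6] 'ac' = {B,S}
  T[0,2] 'aaa' = ∅
  T[1,3] 'aaa' = ∅
  T[2,4] 'aac' = {S}
  T[3,5] 'aca' = {X2,X3}  orig:{}
  T[4,6] 'cac' = {S}
  T[0,3] 'aaaa' = ∅
  T[1,4] 'aaac' = ∅
  T[2,5] 'aaca' = {A,C}
  T[3,6] 'acac' = ∅
  T[0,4] 'aaaac' = ∅
  T[1,5] 'aaaca' = {X2,X3}  orig:{}
  T[2,6] 'aacac' = {S}
  T[0,5] 'aaaaca' = {A,C}
  T[1,6] 'aaacac' = ∅
  T[0,6] 'aaaacac' = {S}

S ∈ T[0,6] ⇒ YES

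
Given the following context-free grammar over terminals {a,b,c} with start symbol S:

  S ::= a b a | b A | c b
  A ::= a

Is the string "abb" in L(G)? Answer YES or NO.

Convert to CNF:
  S -> T0 X3 | T1 A | T2 T1
  A -> a
  T0 -> a
  T1 -> b
  T2 -> c
  X3 -> T1 T0

CYK table (by increasing span):
  T[0,0] 'a' = {A,T0}  orig:{A}
  T[1,1] 'b' = {T1}  orig:{}
  T[2,2] 'b' = {T1}  orig:{}
  T[0,1] 'ab' = ∅
  T[1,2] 'bb' = ∅
  T[0,2] 'abb' = ∅

S ∉ T[0,2] ⇒ NO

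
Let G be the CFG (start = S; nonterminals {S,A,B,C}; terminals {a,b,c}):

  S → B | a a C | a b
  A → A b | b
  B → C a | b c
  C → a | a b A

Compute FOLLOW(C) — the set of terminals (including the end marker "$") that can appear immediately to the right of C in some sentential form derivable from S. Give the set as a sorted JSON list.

Compute FIRST by fixpoint:
round 1:
  A via A→b: +{b}
  B via B→b c: +{b}
  C via C→a: +{a}
  S via S→B: +{b}
  S via S→a a C: +{a}
  S: {a,b}  A: {b}  B: {b}  C: {a}
round 2:
  B via B→C a: +{a}
  S: {a,b}  A: {b}  B: {a,b}  C: {a}
round 3: (stable)
  S: {a,b}  A: {b}  B: {a,b}  C: {a}

FOLLOW iteration:
seed FOLLOW(S) with $
pass 1:
  A→A b: FOLLOW(A) ⊇ FIRST(b) = {b}; new: +{b}
  B→C a: FOLLOW(C) ⊇ FIRST(a) = {a}; new: +{a}
  C→a b A: FOLLOW(A) ⊇ FOLLOW(C) ⊇ {a}; new: +{a}
  S→B: FOLLOW(B) ⊇ FOLLOW(S) ⊇ {$}; new: +{$}
  S→a a C: FOLLOW(C) ⊇ FOLLOW(S) ⊇ {$}; new: +{$}
  FOLLOW[S]={$}  FOLLOW[A]={a,b}  FOLLOW[B]={$}  FOLLOW[C]={$,a}
pass 2:
  C→a b A: FOLLOW(A) ⊇ FOLLOW(C) ⊇ {$,a}; new: +{$}
  FOLLOW[S]={$}  FOLLOW[A]={$,a,b}  FOLLOW[B]={$}  FOLLOW[C]={$,a}
pass 3: done
  FOLLOW[S]={$}  FOLLOW[A]={$,a,b}  FOLLOW[B]={$}  FOLLOW[C]={$,a}

FOLLOW(C) = ["$", "a"]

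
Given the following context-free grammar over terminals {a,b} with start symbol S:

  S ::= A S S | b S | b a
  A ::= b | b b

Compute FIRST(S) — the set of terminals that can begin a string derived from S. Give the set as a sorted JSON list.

FIRST iteration:
[1]
  A via A→b: +{b}
  S via S→A S S: +{b}
  S: {b}  A: {b}
[2] — fixpoint
  S: {b}  A: {b}

FIRST(S) = ["b"]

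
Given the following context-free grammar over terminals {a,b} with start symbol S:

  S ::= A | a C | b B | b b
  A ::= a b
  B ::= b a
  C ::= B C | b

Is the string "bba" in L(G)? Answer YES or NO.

Convert to CNF:
  S -> T0 C | T0 T1 | T1 B | T1 T1
  A -> T0 T1
  B -> T1 T0
  C -> B C | b
  T0 -> a
  T1 -> b

CYK fill:
  [0..0]={C,T1}  "b"  orig:{C}
  [1..1]={C,T1}  "b"  orig:{C}
  [2..2]={T0}  "a"  orig:{}
  [0..1]={S}  "bb"
  [1..2]={B}  "ba"
  [0..2]={S}  "bba"

S ∈ T[0,2] ⇒ YES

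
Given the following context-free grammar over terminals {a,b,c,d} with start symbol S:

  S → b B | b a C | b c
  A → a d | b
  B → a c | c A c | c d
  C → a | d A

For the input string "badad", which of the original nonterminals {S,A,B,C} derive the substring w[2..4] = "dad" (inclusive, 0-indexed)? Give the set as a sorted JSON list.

Convert to CNF:
  S -> T3 B | T3 T2 | T3 X5
  A -> T0 T1 | b
  B -> T0 T2 | T2 T1 | T2 X4
  C -> T1 A | a
  T0 -> a
  T1 -> d
  T2 -> c
  T3 -> b
  X4 -> A T2
  X5 -> T0 C

CYK table (by increasing span) (cells [i..j] with 2 ≤ i ≤ j ≤ 4 only):
  cell(2,2) d: {T1}  orig:{}
  cell(3,3) a: {C,T0}  orig:{C}
  cell(4,4) d: {T1}  orig:{}
  cell(2,3) da: ∅
  cell(3,4) ad: {A}
  cell(2,4) dad: {C}

Original NTs in T[2,4] deriving "dad": ["C"]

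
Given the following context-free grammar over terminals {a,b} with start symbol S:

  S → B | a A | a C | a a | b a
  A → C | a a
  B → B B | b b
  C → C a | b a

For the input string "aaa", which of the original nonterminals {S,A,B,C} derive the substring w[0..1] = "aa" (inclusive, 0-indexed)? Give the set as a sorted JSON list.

Convert to CNF:
  S -> B B | T0 A | T0 C | T0 T0 | T1 T0 | T1 T1
  A -> C T0 | T0 T0 | T1 T0
  B -> B B | T1 T1
  C -> C T0 | T1 T0
  T0 -> a
  T1 -> b

Fill CYK table bottom-up (cells [i..j] with 0 ≤ i ≤ j ≤ 1 only):
  cell(0,0) a: {T0}  orig:{}
  cell(1,1) a: {T0}  orig:{}
  cell(0,1) aa: {A,S}

Original NTs in T[0,1] deriving "aa": ["A", "S"]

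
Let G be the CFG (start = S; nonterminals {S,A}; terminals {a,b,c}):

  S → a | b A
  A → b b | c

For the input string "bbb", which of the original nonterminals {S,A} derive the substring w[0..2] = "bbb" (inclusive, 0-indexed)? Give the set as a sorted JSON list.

CNF form of G:
  S -> T0 A | a
  A -> T0 T0 | c
  T0 -> b

Fill CYK table bottom-up — only the sub-triangle for w[0..2]:
  cell(0,0) b: {T0}  orig:{}
  cell(1,1) b: {T0}  orig:{}
  cell(2,2) b: {T0}  orig:{}
  cell(0,1) bb: {A}
  cell(1,2) bb: {A}
  cell(0,2) bbb: {S}

Original NTs in T[0,2] deriving "bbb": ["S"]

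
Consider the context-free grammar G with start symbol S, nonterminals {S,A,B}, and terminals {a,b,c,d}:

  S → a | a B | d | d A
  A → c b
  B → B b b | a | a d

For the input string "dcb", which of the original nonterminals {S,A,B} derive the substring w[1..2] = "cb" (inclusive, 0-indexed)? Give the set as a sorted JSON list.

CNF form of G:
  S -> T2 B | T3 A | a | d
  A -> T0 T1
  B -> B X4 | T2 T3 | a
  T0 -> c
  T1 -> b
  T2 -> a
  T3 -> d
  X4 -> T1 T1

CYK table (by increasing span), restricted to cells inside w[1..2]:
  cell(1,1) c: {T0}  orig:{}
  cell(2,2) b: {T1}  orig:{}
  cell(1,2) cb: {A}

Original NTs in T[1,2] deriving "cb": ["A"]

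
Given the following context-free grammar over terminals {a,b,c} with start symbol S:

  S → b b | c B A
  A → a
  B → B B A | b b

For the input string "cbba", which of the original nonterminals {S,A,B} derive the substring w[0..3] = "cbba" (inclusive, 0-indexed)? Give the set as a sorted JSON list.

CNF form of G:
  S -> T0 T0 | T1 X3
  A -> a
  B -> B X2 | T0 T0
  T0 -> b
  T1 -> c
  X2 -> B A
  X3 -> B A

Fill CYK table bottom-up (cells [i..j] with 0 ≤ i ≤ j ≤ 3 only):
  cell(0,0) c: {T1}  orig:{}
  cell(1,1) b: {T0}  orig:{}
  cell(2,2) b: {T0}  orig:{}
  cell(3,3) a: {A}
  cell(0,1) cb: ∅
  cell(1,2) bb: {B,S}
  cell(2,3) ba: ∅
  cell(0,2) cbb: ∅
  cell(1,3) bba: {X2,X3}  orig:{}
  cell(0,3) cbba: {S}

Original NTs in T[0,3] deriving "cbba": ["S"]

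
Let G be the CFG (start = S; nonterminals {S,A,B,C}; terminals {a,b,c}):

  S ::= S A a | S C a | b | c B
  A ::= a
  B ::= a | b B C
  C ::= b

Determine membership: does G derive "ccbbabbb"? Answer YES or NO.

Convert to CNF:
  S -> S X4 | S X5 | T2 B | b
  A -> a
  B -> T0 X3 | a
  C -> b
  T0 -> b
  T1 -> a
  T2 -> c
  X3 -> B C
  X4 -> A T1
  X5 -> C T1

CYK table (by increasing span):
  [0..0]={T2}  "c"  orig:{}
  [1..1]={T2}  "c"  orig:{}
  [2..2]={C,S,T0}  "b"  orig:{C,S}
  [3..3]={C,S,T0}  "b"  orig:{C,S}
  [4..4]={A,B,T1}  "a"  orig:{A,B}
  [5..5]={C,S,T0}  "b"  orig:{C,S}
  [6..6]={C,S,T0}  "b"  orig:{C,S}
  [7..7]={C,S,T0}  "b"  orig:{C,S}
  [0..1]=∅  "cc"
  [1..2]=∅  "cb"
  [2..3]=∅  "bb"
  [3..4]={X5}  "ba"  orig:{}
  [4..5]={X3}  "ab"  orig:{}
  [5..6]=∅  "bb"
  [6..7]=∅  "bb"
  [0..2]=∅  "ccb"
  [1..3]=∅  "cbb"
  [2..4]={S}  "bba"
  [3..5]={B}  "bab"
  [4..6]=∅  "abb"
  [5..7]=∅  "bbb"
  [0..3]=∅  "ccbb"
  [1..4]=∅  "cbba"
  [2..5]=∅  "bbab"
  [3..6]={X3}  "babb"  orig:{}
  [4..7]=∅  "abbb"
  [0..4]=∅  "ccbba"
  [1..5]=∅  "cbbab"
  [2..6]={B}  "bbabb"
  [3..7]=∅  "babbb"
  [0..5]=∅  "ccbbab"
  [1..6]={S}  "cbbabb"
  [2..7]={X3}  "bbabbb"  orig:{}
  [0..6]=∅  "ccbbabb"
  [1..7]=∅  "cbbabbb"
  [0..7]=∅  "ccbbabbb"

S ∉ T[0,7] ⇒ NO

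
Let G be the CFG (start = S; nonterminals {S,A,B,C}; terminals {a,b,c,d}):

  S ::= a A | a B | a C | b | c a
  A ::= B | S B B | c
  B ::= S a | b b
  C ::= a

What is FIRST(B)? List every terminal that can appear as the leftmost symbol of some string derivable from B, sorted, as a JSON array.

Compute FIRST by fixpoint:
pass 1:
  A via A→c: +{c}
  B via B→b b: +{b}
  C via C→a: +{a}
  S via S→a A: +{a}
  S via S→b: +{b}
  S via S→c a: +{c}
  S: {a,b,c}  A: {c}  B: {b}  C: {a}
pass 2:
  A via A→B: +{b}
  A via A→S B B: +{a}
  B via B→S a: +{a,c}
  S: {a,b,c}  A: {a,b,c}  B: {a,b,c}  C: {a}
pass 3: — fixpoint
  S: {a,b,c}  A: {a,b,c}  B: {a,b,c}  C: {a}

FIRST(B) = ["a", "b", "c"]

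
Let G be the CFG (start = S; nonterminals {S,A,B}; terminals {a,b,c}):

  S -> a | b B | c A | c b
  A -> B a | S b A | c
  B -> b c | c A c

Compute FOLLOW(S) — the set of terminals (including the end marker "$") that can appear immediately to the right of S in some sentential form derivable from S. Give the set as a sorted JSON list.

FIRST iteration:
pass 1:
  A via A→c: +{c}
  B via B→b c: +{b}
  B via B→c A c: +{c}
  S via S→a: +{a}
  S via S→b B: +{b}
  S via S→c A: +{c}
  S: {a,b,c}  A: {c}  B: {b,c}
pass 2:
  A via A→B a: +{b}
  A via A→S b A: +{a}
  S: {a,b,c}  A: {a,b,c}  B: {b,c}
pass 3: done
  S: {a,b,c}  A: {a,b,c}  B: {b,c}

FOLLOW sets:
seed FOLLOW(S) with $
iter 1:
  A→B a: FOLLOW(B) ⊇ FIRST(a) = {a}; new: +{a}
  A→S b A: FOLLOW(S) ⊇ FIRST(b) = {b}; new: +{b}
  B→c A c: FOLLOW(A) ⊇ FIRST(c) = {c}; new: +{c}
  S→b B: FOLLOW(B) ⊇ FOLLOW(S) ⊇ {$,b}; new: +{$,b}
  S→c A: FOLLOW(A) ⊇ FOLLOW(S) ⊇ {$,b}; new: +{$,b}
  FOLLOW(S)={$,b}  FOLLOW(A)={$,b,c}  FOLLOW(B)={$,a,b}
iter 2: done
  FOLLOW(S)={$,b}  FOLLOW(A)={$,b,c}  FOLLOW(B)={$,a,b}

FOLLOW(S) = ["$", "b"]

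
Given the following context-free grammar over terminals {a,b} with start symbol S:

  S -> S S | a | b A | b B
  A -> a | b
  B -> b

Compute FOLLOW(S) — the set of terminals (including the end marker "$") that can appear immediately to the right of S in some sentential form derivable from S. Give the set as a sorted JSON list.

Compute FIRST by fixpoint:
[1]
  A via A→a: +{a}
  A via A→b: +{b}
  B via B→b: +{b}
  S via S→a: +{a}
  S via S→b A: +{b}
  FIRST[S]={a,b}  FIRST[A]={a,b}  FIRST[B]={b}
[2] — fixpoint
  FIRST[S]={a,b}  FIRST[A]={a,b}  FIRST[B]={b}

FOLLOW iteration:
initialize: $ ∈ FOLLOW(S)
round 1:
  S→S S: FOLLOW(S) ⊇ FIRST(S) = {a,b}; new: +{a,b}
  S→b A: FOLLOW(A) ⊇ FOLLOW(S) ⊇ {$,a,b}; new: +{$,a,b}
  S→b B: FOLLOW(B) ⊇ FOLLOW(S) ⊇ {$,a,b}; new: +{$,a,b}
  FOLLOW[S]={$,a,b}  FOLLOW[A]={$,a,b}  FOLLOW[B]={$,a,b}
round 2: — fixpoint
  FOLLOW[S]={$,a,b}  FOLLOW[A]={$,a,b}  FOLLOW[B]={$,a,b}

FOLLOW(S) = ["$", "a", "b"]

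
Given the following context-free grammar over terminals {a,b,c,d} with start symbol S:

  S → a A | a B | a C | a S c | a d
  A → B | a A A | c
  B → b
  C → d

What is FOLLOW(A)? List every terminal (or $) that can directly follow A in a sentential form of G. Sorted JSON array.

FIRST iteration:
pass 1:
  A via A→a A A: +{a}
  A via A→c: +{c}
  B via B→b: +{b}
  C via C→d: +{d}
  S via S→a A: +{a}
  FIRST[S]={a}  FIRST[A]={a,c}  FIRST[B]={b}  FIRST[C]={d}
pass 2:
  A via A→B: +{b}
  FIRST[S]={a}  FIRST[A]={a,b,c}  FIRST[B]={b}  FIRST[C]={d}
pass 3: — fixpoint
  FIRST[S]={a}  FIRST[A]={a,b,c}  FIRST[B]={b}  FIRST[C]={d}

FOLLOW sets:
seed FOLLOW(S) with $
iter 1:
  A→a A A: FOLLOW(A) ⊇ FIRST(A) = {a,b,c}; new: +{a,b,c}
  S→a A: FOLLOW(A) ⊇ FOLLOW(S) ⊇ {$}; new: +{$}
  S→a B: FOLLOW(B) ⊇ FOLLOW(S) ⊇ {$}; new: +{$}
  S→a C: FOLLOW(C) ⊇ FOLLOW(S) ⊇ {$}; new: +{$}
  S→a S c: FOLLOW(S) ⊇ FIRST(c) = {c}; new: +{c}
  FOLLOW(S)={$,c}  FOLLOW(A)={$,a,b,c}  FOLLOW(B)={$}  FOLLOW(C)={$}
iter 2:
  A→B: FOLLOW(B) ⊇ FOLLOW(A) ⊇ {$,a,b,c}; new: +{a,b,c}
  S→a C: FOLLOW(C) ⊇ FOLLOW(S) ⊇ {$,c}; new: +{c}
  FOLLOW(S)={$,c}  FOLLOW(A)={$,a,b,c}  FOLLOW(B)={$,a,b,c}  FOLLOW(C)={$,c}
iter 3: (stable)
  FOLLOW(S)={$,c}  FOLLOW(A)={$,a,b,c}  FOLLOW(B)={$,a,b,c}  FOLLOW(C)={$,c}

FOLLOW(A) = ["$", "a", "b", "c"]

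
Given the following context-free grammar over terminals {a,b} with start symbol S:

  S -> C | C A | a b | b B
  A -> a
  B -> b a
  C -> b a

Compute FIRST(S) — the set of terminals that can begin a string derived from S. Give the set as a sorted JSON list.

FIRST iteration:
pass 1:
  A via A→a: +{a}
  B via B→b a: +{b}
  C via C→b a: +{b}
  S via S→C: +{b}
  S via S→a b: +{a}
  S: {a,b}  A: {a}  B: {b}  C: {b}
pass 2: (stable)
  S: {a,b}  A: {a}  B: {b}  C: {b}

FIRST(S) = ["a", "b"]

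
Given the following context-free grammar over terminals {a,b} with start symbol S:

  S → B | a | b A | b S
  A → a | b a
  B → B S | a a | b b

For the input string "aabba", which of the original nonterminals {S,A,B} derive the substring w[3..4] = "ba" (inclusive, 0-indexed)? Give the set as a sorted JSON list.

Convert to CNF:
  S -> B S | T0 A | T0 S | T0 T0 | T1 T1 | a
  A -> T0 T1 | a
  B -> B S | T0 T0 | T1 T1
  T0 -> b
  T1 -> a

CYK fill (cells [i..j] with 3 ≤ i ≤ j ≤ 4 only):
  [3..3]={T0}  "b"  orig:{}
  [4..4]={A,S,T1}  "a"  orig:{A,S}
  [3..4]={A,S}  "ba"

Original NTs in T[3,4] deriving "ba": ["A", "S"]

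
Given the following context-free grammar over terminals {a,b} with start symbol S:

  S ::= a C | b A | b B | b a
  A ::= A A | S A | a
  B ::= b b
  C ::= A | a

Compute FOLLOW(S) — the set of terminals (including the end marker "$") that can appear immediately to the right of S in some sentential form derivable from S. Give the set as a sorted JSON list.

FIRST sets, iterate to fixpoint:
pass 1:
  A via A→a: +{a}
  B via B→b b: +{b}
  C via C→A: +{a}
  S via S→a C: +{a}
  S via S→b A: +{b}
  FIRST(S)={a,b}  FIRST(A)={a}  FIRST(B)={b}  FIRST(C)={a}
pass 2:
  A via A→S A: +{b}
  C via C→A: +{b}
  FIRST(S)={a,b}  FIRST(A)={a,b}  FIRST(B)={b}  FIRST(C)={a,b}
pass 3: done
  FIRST(S)={a,b}  FIRST(A)={a,b}  FIRST(B)={b}  FIRST(C)={a,b}

FOLLOW sets:
FOLLOW(S) := {$}
pass 1:
  A→A A: FOLLOW(A) ⊇ FIRST(A) = {a,b}; new: +{a,b}
  A→S A: FOLLOW(S) ⊇ FIRST(A) = {a,b}; new: +{a,b}
  S→a C: FOLLOW(C) ⊇ FOLLOW(S) ⊇ {$,a,b}; new: +{$,a,b}
  S→b A: FOLLOW(A) ⊇ FOLLOW(S) ⊇ {$,a,b}; new: +{$}
  S→b B: FOLLOW(B) ⊇ FOLLOW(S) ⊇ {$,a,b}; new: +{$,a,b}
  S: {$,a,b}  A: {$,a,b}  B: {$,a,b}  C: {$,a,b}
pass 2: (no change)
  S: {$,a,b}  A: {$,a,b}  B: {$,a,b}  C: {$,a,b}

FOLLOW(S) = ["$", "a", "b"]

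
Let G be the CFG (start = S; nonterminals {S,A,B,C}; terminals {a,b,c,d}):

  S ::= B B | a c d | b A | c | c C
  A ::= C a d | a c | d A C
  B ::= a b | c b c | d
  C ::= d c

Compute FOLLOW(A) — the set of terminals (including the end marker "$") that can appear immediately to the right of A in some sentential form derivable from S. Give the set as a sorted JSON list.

FIRST iteration:
round 1:
  A via A→a c: +{a}
  A via A→d A C: +{d}
  B via B→a b: +{a}
  B via B→c b c: +{c}
  B via B→d: +{d}
  C via C→d c: +{d}
  S via S→B B: +{a,c,d}
  S via S→b A: +{b}
  FIRST(S)={a,b,c,d}  FIRST(A)={a,d}  FIRST(B)={a,c,d}  FIRST(C)={d}
round 2: — fixpoint
  FIRST(S)={a,b,c,d}  FIRST(A)={a,d}  FIRST(B)={a,c,d}  FIRST(C)={d}

FOLLOW iteration:
seed FOLLOW(S) with $
[1]
  A→C a d: FOLLOW(C) ⊇ FIRST(a) = {a}; new: +{a}
  A→d A C: FOLLOW(A) ⊇ FIRST(C) = {d}; new: +{d}
  A→d A C: FOLLOW(C) ⊇ FOLLOW(A) ⊇ {d}; new: +{d}
  S→B B: FOLLOW(B) ⊇ FIRST(B) = {a,c,d}; new: +{a,c,d}
  S→B B: FOLLOW(B) ⊇ FOLLOW(S) ⊇ {$}; new: +{$}
  S→b A: FOLLOW(A) ⊇ FOLLOW(S) ⊇ {$}; new: +{$}
  S→c C: FOLLOW(C) ⊇ FOLLOW(S) ⊇ {$}; new: +{$}
  FOLLOW[S]={$}  FOLLOW[A]={$,d}  FOLLOW[B]={$,a,c,d}  FOLLOW[C]={$,a,d}
[2] (stable)
  FOLLOW[S]={$}  FOLLOW[A]={$,d}  FOLLOW[B]={$,a,c,d}  FOLLOW[C]={$,a,d}

FOLLOW(A) = ["$", "d"]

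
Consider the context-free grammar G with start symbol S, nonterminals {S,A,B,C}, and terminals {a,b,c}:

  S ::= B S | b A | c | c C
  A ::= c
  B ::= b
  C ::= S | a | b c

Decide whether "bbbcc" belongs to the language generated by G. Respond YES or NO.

CNF form of G:
  S -> B S | T0 A | T1 C | c
  A -> c
  B -> b
  C -> B S | T0 A | T0 T1 | T1 C | a | c
  T0 -> b
  T1 -> c

CYK fill:
  T[0,0] 'b' = {B,T0}  orig:{B}
  T[1,1] 'b' = {B,T0}  orig:{B}
  T[2,2] 'b' = {B,T0}  orig:{B}
  T[3,3] 'c' = {A,C,S,T1}  orig:{A,C,S}
  T[4,4] 'c' = {A,C,S,T1}  orig:{A,C,S}
  T[0,1] 'bb' = ∅
  T[1,2] 'bb' = ∅
  T[2,3] 'bc' = {C,S}
  T[3,4] 'cc' = {C,S}
  T[0,2] 'bbb' = ∅
  T[1,3] 'bbc' = {C,S}
  T[2,4] 'bcc' = {C,S}
  T[0,3] 'bbbc' = {C,S}
  T[1,4] 'bbcc' = {C,S}
  T[0,4] 'bbbcc' = {C,S}

S ∈ T[0,4] ⇒ YES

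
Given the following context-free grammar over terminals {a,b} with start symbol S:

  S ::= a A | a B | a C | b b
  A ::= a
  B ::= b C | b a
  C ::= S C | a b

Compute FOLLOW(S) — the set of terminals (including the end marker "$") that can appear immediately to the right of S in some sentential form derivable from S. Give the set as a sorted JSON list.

Compute FIRST by fixpoint:
pass 1:
  A via A→a: +{a}
  B via B→b C: +{b}
  C via C→a b: +{a}
  S via S→a A: +{a}
  S via S→b b: +{b}
  S: {a,b}  A: {a}  B: {b}  C: {a}
pass 2:
  C via C→S C: +{b}
  S: {a,b}  A: {a}  B: {b}  C: {a,b}
pass 3: done
  S: {a,b}  A: {a}  B: {b}  C: {a,b}

FOLLOW sets:
FOLLOW(S) := {$}
pass 1:
  C→S C: FOLLOW(S) ⊇ FIRST(C) = {a,b}; new: +{a,b}
  S→a A: FOLLOW(A) ⊇ FOLLOW(S) ⊇ {$,a,b}; new: +{$,a,b}
  S→a B: FOLLOW(B) ⊇ FOLLOW(S) ⊇ {$,a,b}; new: +{$,a,b}
  S→a C: FOLLOW(C) ⊇ FOLLOW(S) ⊇ {$,a,b}; new: +{$,a,b}
  FOLLOW(S)={$,a,b}  FOLLOW(A)={$,a,b}  FOLLOW(B)={$,a,b}  FOLLOW(C)={$,a,b}
pass 2: (no change)
  FOLLOW(S)={$,a,b}  FOLLOW(A)={$,a,b}  FOLLOW(B)={$,a,b}  FOLLOW(C)={$,a,b}

FOLLOW(S) = ["$", "a", "b"]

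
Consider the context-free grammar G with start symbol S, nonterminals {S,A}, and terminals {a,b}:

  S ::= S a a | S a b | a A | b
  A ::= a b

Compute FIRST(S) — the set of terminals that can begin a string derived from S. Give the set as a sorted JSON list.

FIRST iteration:
pass 1:
  A via A→a b: +{a}
  S via S→a A: +{a}
  S via S→b: +{b}
  S: {a,b}  A: {a}
pass 2: (no change)
  S: {a,b}  A: {a}

FIRST(S) = ["a", "b"]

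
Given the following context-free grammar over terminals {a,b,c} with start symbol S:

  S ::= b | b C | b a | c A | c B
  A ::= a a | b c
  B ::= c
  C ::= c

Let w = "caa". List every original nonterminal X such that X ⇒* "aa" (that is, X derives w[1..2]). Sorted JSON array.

Convert to CNF:
  S -> T1 C | T1 T0 | T2 A | T2 B | b
  A -> T0 T0 | T1 T2
  B -> c
  C -> c
  T0 -> a
  T1 -> b
  T2 -> c

Fill CYK table bottom-up (cells [i..j] with 1 ≤ i ≤ j ≤ 2 only):
  cell(1,1) a: {T0}  orig:{}
  cell(2,2) a: {T0}  orig:{}
  cell(1,2) aa: {A}

Original NTs in T[1,2] deriving "aa": ["A"]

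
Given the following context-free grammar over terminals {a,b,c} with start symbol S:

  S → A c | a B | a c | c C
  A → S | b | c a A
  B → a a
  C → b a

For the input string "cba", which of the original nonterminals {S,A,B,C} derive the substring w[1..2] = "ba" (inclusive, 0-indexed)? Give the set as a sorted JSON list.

Convert to CNF:
  S -> A T0 | T0 C | T1 B | T1 T0
  A -> A T0 | T0 C | T0 X3 | T1 B | T1 T0 | b
  B -> T1 T1
  C -> T2 T1
  T0 -> c
  T1 -> a
  T2 -> b
  X3 -> T1 A

CYK fill — only the sub-triangle for w[1..2]:
  T[1,1] 'b' = {A,T2}  orig:{A}
  T[2,2] 'a' = {T1}  orig:{}
  T[1,2] 'ba' = {C}

Original NTs in T[1,2] deriving "ba": ["C"]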